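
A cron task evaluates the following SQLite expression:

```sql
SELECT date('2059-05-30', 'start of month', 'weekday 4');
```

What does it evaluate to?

`start of month` rewinds 2059-05-30 to 2059-05-01.
`weekday 4` advances to the next Thursday; 2059-05-01 is already a Thursday, so it stays at 2059-05-01.

2059-05-01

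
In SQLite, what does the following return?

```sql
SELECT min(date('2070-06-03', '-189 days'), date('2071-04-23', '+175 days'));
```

2069-11-26

date('2070-06-03', '-189 days') → 2069-11-26.
date('2071-04-23', '+175 days') → 2071-10-15.
Earlier of the two is 2069-11-26.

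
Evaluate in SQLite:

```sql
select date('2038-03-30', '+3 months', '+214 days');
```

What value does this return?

2039-01-30

Adding +3 months to 2038-03-30 gives 2038-06-30.
Applying '+214 days' to 2038-06-30: counting 214 days forward gives 2039-01-30.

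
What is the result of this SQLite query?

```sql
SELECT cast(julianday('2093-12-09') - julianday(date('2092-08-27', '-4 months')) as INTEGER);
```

Adding -4 months to 2092-08-27 gives 2092-04-27.
3 days remain in April 2092 after the 27th (30 − 27).
Full months from May 2092 through November 2093 contribute their day counts.
Then 9 days into December 2093.
Total: 3 + 31 + 30 + 31 + 31 + 30 + 31 + 30 + 31 + 31 + 28 + 31 + 30 + 31 + 30 + 31 + 31 + 30 + 31 + 30 + 9 = 591.

591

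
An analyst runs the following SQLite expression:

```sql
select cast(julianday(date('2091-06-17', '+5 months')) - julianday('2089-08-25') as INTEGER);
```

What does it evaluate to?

814

Adding +5 months to 2091-06-17 gives 2091-11-17.
6 days remain in August 2089 after the 25th (31 − 25).
Full months from September 2089 through October 2091 contribute their day counts.
Then 17 days into November 2091.
Total: 6 + 30 + 31 + 30 + 31 + 31 + 28 + 31 + 30 + 31 + 30 + 31 + 31 + 30 + 31 + 30 + 31 + 31 + 28 + 31 + 30 + 31 + 30 + 31 + 31 + 30 + 31 + 17 = 814.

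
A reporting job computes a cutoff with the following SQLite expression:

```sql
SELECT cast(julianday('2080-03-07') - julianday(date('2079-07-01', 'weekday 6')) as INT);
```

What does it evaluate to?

`weekday 6` advances to the next Saturday; 2079-07-01 is already a Saturday, so it stays at 2079-07-01.
30 days remain in July 2079 after the 1st (31 − 1).
Full months from August 2079 through February 2080 contribute their day counts.
Then 7 days into March 2080.
Total: 30 + 31 + 30 + 31 + 30 + 31 + 31 + 29 + 7 = 250.

250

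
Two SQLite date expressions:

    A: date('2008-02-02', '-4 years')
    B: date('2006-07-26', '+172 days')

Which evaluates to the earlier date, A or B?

A

A = 2004-02-02.
B = 2007-01-14.
A is earlier.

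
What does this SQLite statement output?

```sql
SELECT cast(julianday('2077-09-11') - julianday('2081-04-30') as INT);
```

-1327

19 days remain in September 2077 after the 11th (30 − 11).
Full months from October 2077 through March 2081 contribute their day counts.
Then 30 days into April 2081.
Total: 19 + 31 + 30 + 31 + 31 + 28 + 31 + 30 + 31 + 30 + 31 + 31 + 30 + 31 + 30 + 31 + 31 + 28 + 31 + 30 + 31 + 30 + 31 + 31 + 30 + 31 + 30 + 31 + 31 + 29 + 31 + 30 + 31 + 30 + 31 + 31 + 30 + 31 + 30 + 31 + 31 + 28 + 31 + 30 = 1327.
The subtraction is earlier − later, so the result is −1327 → -1327.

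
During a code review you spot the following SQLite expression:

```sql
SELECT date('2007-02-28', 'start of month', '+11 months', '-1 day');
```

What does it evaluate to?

2007-12-31

`start of month` rewinds 2007-02-28 to 2007-02-01.
Adding +11 months to 2007-02-01 gives 2008-01-01.
Going back 1 day from 2008-01-01 reaches 2007-12-31 (last day of December, 31 days).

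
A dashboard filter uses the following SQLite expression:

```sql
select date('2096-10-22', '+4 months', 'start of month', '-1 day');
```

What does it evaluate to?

2097-01-31

Adding +4 months to 2096-10-22 gives 2097-02-22.
`start of month` rewinds 2097-02-22 to 2097-02-01.
Going back 1 day from 2097-02-01 reaches 2097-01-31 (last day of January, 31 days).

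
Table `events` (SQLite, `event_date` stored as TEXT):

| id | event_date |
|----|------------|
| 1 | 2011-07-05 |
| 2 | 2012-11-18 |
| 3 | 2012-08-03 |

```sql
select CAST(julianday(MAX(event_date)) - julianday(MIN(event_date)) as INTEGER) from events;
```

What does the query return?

502

MIN = 2011-07-05, MAX = 2012-11-18.
26 days remain in July 2011 after the 5th (31 − 5).
Full months from August 2011 through October 2012 contribute their day counts.
Then 18 days into November 2012.
Total: 26 + 31 + 30 + 31 + 30 + 31 + 31 + 29 + 31 + 30 + 31 + 30 + 31 + 31 + 30 + 31 + 18 = 502.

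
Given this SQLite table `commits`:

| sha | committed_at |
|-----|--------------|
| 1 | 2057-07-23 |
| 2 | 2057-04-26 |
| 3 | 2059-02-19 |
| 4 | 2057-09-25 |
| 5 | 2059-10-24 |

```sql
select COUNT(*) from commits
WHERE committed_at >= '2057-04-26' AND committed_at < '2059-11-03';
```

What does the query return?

5

Rows in [2057-04-26, 2059-11-03): 2057-07-23, 2057-04-26, 2059-02-19, 2057-09-25, 2059-10-24 → 5 rows.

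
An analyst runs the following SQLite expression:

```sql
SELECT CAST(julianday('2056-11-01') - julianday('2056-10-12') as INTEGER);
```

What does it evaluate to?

19 days remain in October 2056 after the 12th (31 − 12).
Then 1 day into November 2056.
Total: 19 + 1 = 20.

20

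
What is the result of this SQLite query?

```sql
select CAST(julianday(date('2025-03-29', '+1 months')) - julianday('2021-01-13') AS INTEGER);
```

Adding +1 month to 2025-03-29 gives 2025-04-29.
18 days remain in January 2021 after the 13th (31 − 13).
Full months from February 2021 through March 2025 contribute their day counts.
Then 29 days into April 2025.
Total: 18 + 28 + 31 + 30 + 31 + 30 + 31 + 31 + 30 + 31 + 30 + 31 + 31 + 28 + 31 + 30 + 31 + 30 + 31 + 31 + 30 + 31 + 30 + 31 + 31 + 28 + 31 + 30 + 31 + 30 + 31 + 31 + 30 + 31 + 30 + 31 + 31 + 29 + 31 + 30 + 31 + 30 + 31 + 31 + 30 + 31 + 30 + 31 + 31 + 28 + 31 + 29 = 1567.

1567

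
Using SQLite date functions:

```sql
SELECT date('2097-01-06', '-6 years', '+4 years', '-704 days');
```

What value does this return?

2093-02-01

Adding -6 years to 2097-01-06 gives 2091-01-06.
Adding +4 years to 2091-01-06 gives 2095-01-06.
Applying '-704 days' to 2095-01-06: counting 704 days back gives 2093-02-01.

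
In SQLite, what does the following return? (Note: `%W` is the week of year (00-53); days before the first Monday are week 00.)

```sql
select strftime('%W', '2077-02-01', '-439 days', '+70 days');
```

04

First apply '-439 days', '+70 days': 2077-02-01 → 2076-01-29.
2076-01-29 is a Wednesday. SQLite's %W counts Mondays since the year started; the result is 04.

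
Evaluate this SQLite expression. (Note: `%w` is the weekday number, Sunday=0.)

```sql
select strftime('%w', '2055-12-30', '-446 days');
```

6

First apply '-446 days': 2055-12-30 → 2054-10-10.
2054-10-10 is a Saturday; with Sunday=0 that is 6.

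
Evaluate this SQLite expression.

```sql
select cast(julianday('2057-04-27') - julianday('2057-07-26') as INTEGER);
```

3 days remain in April 2057 after the 27th (30 − 27).
May 2057: 31 days.
June 2057: 30 days.
Then 26 days into July 2057.
Total: 3 + 31 + 30 + 26 = 90.
The subtraction is earlier − later, so the result is −90 → -90.

-90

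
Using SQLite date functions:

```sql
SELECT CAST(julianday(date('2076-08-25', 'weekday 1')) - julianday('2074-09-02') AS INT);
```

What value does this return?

729

`weekday 1` advances to the next Monday; 2076-08-25 is a Tuesday, so it moves forward to 2076-08-31.
28 days remain in September 2074 after the 2nd (30 − 2).
Full months from October 2074 through July 2076 contribute their day counts.
Then 31 days into August 2076.
Total: 28 + 31 + 30 + 31 + 31 + 28 + 31 + 30 + 31 + 30 + 31 + 31 + 30 + 31 + 30 + 31 + 31 + 29 + 31 + 30 + 31 + 30 + 31 + 31 = 729.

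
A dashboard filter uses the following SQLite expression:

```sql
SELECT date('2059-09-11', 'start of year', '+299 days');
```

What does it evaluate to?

2059-10-27

`start of year` rewinds 2059-09-11 to 2059-01-01.
Applying '+299 days' to 2059-01-01: counting 299 days forward gives 2059-10-27.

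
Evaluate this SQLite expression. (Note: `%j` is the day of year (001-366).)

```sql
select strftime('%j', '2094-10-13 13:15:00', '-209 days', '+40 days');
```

First apply '-209 days', '+40 days': 2094-10-13 13:15:00 → 2094-04-27 13:15:00.
Day-of-year for 2094-04-27: days since 2094-01-01 inclusive = 117, zero-padded to 117.

117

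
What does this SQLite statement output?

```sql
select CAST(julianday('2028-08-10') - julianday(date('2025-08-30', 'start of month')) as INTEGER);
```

`start of month` rewinds 2025-08-30 to 2025-08-01.
30 days remain in August 2025 after the 1st (31 − 1).
Full months from September 2025 through July 2028 contribute their day counts.
Then 10 days into August 2028.
Total: 30 + 30 + 31 + 30 + 31 + 31 + 28 + 31 + 30 + 31 + 30 + 31 + 31 + 30 + 31 + 30 + 31 + 31 + 28 + 31 + 30 + 31 + 30 + 31 + 31 + 30 + 31 + 30 + 31 + 31 + 29 + 31 + 30 + 31 + 30 + 31 + 10 = 1105.

1105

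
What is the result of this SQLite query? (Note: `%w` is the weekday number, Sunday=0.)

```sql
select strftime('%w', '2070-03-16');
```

2070-03-16 is a Sunday; with Sunday=0 that is 0.

0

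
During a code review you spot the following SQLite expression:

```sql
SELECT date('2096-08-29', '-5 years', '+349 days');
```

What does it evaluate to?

2092-08-12

Adding -5 years to 2096-08-29 gives 2091-08-29.
Applying '+349 days' to 2091-08-29: counting 349 days forward gives 2092-08-12.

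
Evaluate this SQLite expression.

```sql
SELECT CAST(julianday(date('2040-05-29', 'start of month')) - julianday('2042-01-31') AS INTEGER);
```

-640

`start of month` rewinds 2040-05-29 to 2040-05-01.
30 days remain in May 2040 after the 1st (31 − 1).
Full months from June 2040 through December 2041 contribute their day counts.
Then 31 days into January 2042.
Total: 30 + 30 + 31 + 31 + 30 + 31 + 30 + 31 + 31 + 28 + 31 + 30 + 31 + 30 + 31 + 31 + 30 + 31 + 30 + 31 + 31 = 640.
The subtraction is earlier − later, so the result is −640 → -640.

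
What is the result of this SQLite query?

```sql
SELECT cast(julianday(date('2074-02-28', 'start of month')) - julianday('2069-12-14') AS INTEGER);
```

1510

`start of month` rewinds 2074-02-28 to 2074-02-01.
17 days remain in December 2069 after the 14th (31 − 14).
Full months from January 2070 through January 2074 contribute their day counts.
Then 1 day into February 2074.
Total: 17 + 31 + 28 + 31 + 30 + 31 + 30 + 31 + 31 + 30 + 31 + 30 + 31 + 31 + 28 + 31 + 30 + 31 + 30 + 31 + 31 + 30 + 31 + 30 + 31 + 31 + 29 + 31 + 30 + 31 + 30 + 31 + 31 + 30 + 31 + 30 + 31 + 31 + 28 + 31 + 30 + 31 + 30 + 31 + 31 + 30 + 31 + 30 + 31 + 31 + 1 = 1510.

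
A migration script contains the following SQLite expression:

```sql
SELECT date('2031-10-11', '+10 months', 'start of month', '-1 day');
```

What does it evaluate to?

2032-07-31

Adding +10 months to 2031-10-11 gives 2032-08-11.
`start of month` rewinds 2032-08-11 to 2032-08-01.
Going back 1 day from 2032-08-01 reaches 2032-07-31 (last day of July, 31 days).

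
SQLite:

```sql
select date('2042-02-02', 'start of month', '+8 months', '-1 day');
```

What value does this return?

`start of month` rewinds 2042-02-02 to 2042-02-01.
Adding +8 months to 2042-02-01 gives 2042-10-01.
Going back 1 day from 2042-10-01 reaches 2042-09-30 (last day of September, 30 days).

2042-09-30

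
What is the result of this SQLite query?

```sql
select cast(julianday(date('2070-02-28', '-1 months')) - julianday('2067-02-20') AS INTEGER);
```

Adding -1 month to 2070-02-28 gives 2070-01-28.
8 days remain in February 2067 after the 20th (28 − 20).
Full months from March 2067 through December 2069 contribute their day counts.
Then 28 days into January 2070.
Total: 8 + 31 + 30 + 31 + 30 + 31 + 31 + 30 + 31 + 30 + 31 + 31 + 29 + 31 + 30 + 31 + 30 + 31 + 31 + 30 + 31 + 30 + 31 + 31 + 28 + 31 + 30 + 31 + 30 + 31 + 31 + 30 + 31 + 30 + 31 + 28 = 1073.

1073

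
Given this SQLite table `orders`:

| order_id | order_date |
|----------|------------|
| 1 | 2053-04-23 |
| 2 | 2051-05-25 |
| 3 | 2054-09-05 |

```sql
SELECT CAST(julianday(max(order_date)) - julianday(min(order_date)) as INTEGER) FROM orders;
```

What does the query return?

1199

MIN = 2051-05-25, MAX = 2054-09-05.
6 days remain in May 2051 after the 25th (31 − 25).
Full months from June 2051 through August 2054 contribute their day counts.
Then 5 days into September 2054.
Total: 6 + 30 + 31 + 31 + 30 + 31 + 30 + 31 + 31 + 29 + 31 + 30 + 31 + 30 + 31 + 31 + 30 + 31 + 30 + 31 + 31 + 28 + 31 + 30 + 31 + 30 + 31 + 31 + 30 + 31 + 30 + 31 + 31 + 28 + 31 + 30 + 31 + 30 + 31 + 31 + 5 = 1199.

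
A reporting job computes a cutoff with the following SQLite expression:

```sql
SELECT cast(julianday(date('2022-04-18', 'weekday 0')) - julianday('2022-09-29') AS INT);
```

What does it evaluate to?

`weekday 0` advances to the next Sunday; 2022-04-18 is a Monday, so it moves forward to 2022-04-24.
6 days remain in April 2022 after the 24th (30 − 24).
May 2022: 31 days.
June 2022: 30 days.
July 2022: 31 days.
August 2022: 31 days.
Then 29 days into September 2022.
Total: 6 + 31 + 30 + 31 + 31 + 29 = 158.
The subtraction is earlier − later, so the result is −158 → -158.

-158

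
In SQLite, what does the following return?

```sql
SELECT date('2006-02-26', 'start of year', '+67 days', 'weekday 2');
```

2006-03-14

`start of year` rewinds 2006-02-26 to 2006-01-01.
Applying '+67 days' to 2006-01-01: counting 67 days forward gives 2006-03-09.
`weekday 2` advances to the next Tuesday; 2006-03-09 is a Thursday, so it moves forward to 2006-03-14.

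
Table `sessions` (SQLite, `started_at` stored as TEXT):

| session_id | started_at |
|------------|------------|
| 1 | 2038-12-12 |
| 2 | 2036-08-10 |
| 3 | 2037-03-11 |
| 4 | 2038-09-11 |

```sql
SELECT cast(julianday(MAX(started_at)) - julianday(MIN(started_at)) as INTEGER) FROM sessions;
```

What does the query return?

854

MIN = 2036-08-10, MAX = 2038-12-12.
21 days remain in August 2036 after the 10th (31 − 10).
Full months from September 2036 through November 2038 contribute their day counts.
Then 12 days into December 2038.
Total: 21 + 30 + 31 + 30 + 31 + 31 + 28 + 31 + 30 + 31 + 30 + 31 + 31 + 30 + 31 + 30 + 31 + 31 + 28 + 31 + 30 + 31 + 30 + 31 + 31 + 30 + 31 + 30 + 12 = 854.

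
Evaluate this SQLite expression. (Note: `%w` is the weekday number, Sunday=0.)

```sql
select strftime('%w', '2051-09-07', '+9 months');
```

5

First apply '+9 months': 2051-09-07 → 2052-06-07.
2052-06-07 is a Friday; with Sunday=0 that is 5.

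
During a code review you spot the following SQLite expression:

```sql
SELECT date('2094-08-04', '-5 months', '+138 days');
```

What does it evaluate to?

Adding -5 months to 2094-08-04 gives 2094-03-04.
Applying '+138 days' to 2094-03-04: counting 138 days forward gives 2094-07-20.

2094-07-20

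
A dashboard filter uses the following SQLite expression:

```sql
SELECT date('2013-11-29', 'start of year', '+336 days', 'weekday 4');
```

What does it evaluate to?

2013-12-05

`start of year` rewinds 2013-11-29 to 2013-01-01.
Applying '+336 days' to 2013-01-01: counting 336 days forward gives 2013-12-03.
`weekday 4` advances to the next Thursday; 2013-12-03 is a Tuesday, so it moves forward to 2013-12-05.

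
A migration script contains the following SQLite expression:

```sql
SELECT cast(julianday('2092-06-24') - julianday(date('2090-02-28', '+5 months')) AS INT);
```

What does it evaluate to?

697

Adding +5 months to 2090-02-28 gives 2090-07-28.
3 days remain in July 2090 after the 28th (31 − 28).
Full months from August 2090 through May 2092 contribute their day counts.
Then 24 days into June 2092.
Total: 3 + 31 + 30 + 31 + 30 + 31 + 31 + 28 + 31 + 30 + 31 + 30 + 31 + 31 + 30 + 31 + 30 + 31 + 31 + 29 + 31 + 30 + 31 + 24 = 697.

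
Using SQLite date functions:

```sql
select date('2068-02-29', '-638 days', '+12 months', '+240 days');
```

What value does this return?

Applying '-638 days' to 2068-02-29: counting 638 days back gives 2066-06-01.
Adding +12 months to 2066-06-01 gives 2067-06-01.
Applying '+240 days' to 2067-06-01: counting 240 days forward gives 2068-01-27.

2068-01-27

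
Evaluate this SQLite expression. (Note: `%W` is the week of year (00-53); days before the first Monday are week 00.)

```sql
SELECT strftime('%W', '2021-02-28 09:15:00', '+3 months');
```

First apply '+3 months': 2021-02-28 09:15:00 → 2021-05-28 09:15:00.
2021-05-28 is a Friday. SQLite's %W counts Mondays since the year started; the result is 21.

21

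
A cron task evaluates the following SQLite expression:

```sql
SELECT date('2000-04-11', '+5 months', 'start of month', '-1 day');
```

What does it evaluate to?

2000-08-31

Adding +5 months to 2000-04-11 gives 2000-09-11.
`start of month` rewinds 2000-09-11 to 2000-09-01.
Going back 1 day from 2000-09-01 reaches 2000-08-31 (last day of August, 31 days).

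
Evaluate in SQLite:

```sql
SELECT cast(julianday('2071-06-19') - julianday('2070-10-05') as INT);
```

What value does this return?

26 days remain in October 2070 after the 5th (31 − 5).
Full months from November 2070 through May 2071 contribute their day counts.
Then 19 days into June 2071.
Total: 26 + 30 + 31 + 31 + 28 + 31 + 30 + 31 + 19 = 257.

257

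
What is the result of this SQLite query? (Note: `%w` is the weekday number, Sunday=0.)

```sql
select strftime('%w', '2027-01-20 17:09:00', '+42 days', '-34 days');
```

4

First apply '+42 days', '-34 days': 2027-01-20 17:09:00 → 2027-01-28 17:09:00.
2027-01-28 is a Thursday; with Sunday=0 that is 4.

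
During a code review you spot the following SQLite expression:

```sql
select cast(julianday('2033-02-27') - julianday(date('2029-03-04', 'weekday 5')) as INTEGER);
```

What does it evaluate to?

1451

`weekday 5` advances to the next Friday; 2029-03-04 is a Sunday, so it moves forward to 2029-03-09.
22 days remain in March 2029 after the 9th (31 − 9).
Full months from April 2029 through January 2033 contribute their day counts.
Then 27 days into February 2033.
Total: 22 + 30 + 31 + 30 + 31 + 31 + 30 + 31 + 30 + 31 + 31 + 28 + 31 + 30 + 31 + 30 + 31 + 31 + 30 + 31 + 30 + 31 + 31 + 28 + 31 + 30 + 31 + 30 + 31 + 31 + 30 + 31 + 30 + 31 + 31 + 29 + 31 + 30 + 31 + 30 + 31 + 31 + 30 + 31 + 30 + 31 + 31 + 27 = 1451.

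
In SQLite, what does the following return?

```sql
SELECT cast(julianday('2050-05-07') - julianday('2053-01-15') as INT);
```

24 days remain in May 2050 after the 7th (31 − 7).
Full months from June 2050 through December 2052 contribute their day counts.
Then 15 days into January 2053.
Total: 24 + 30 + 31 + 31 + 30 + 31 + 30 + 31 + 31 + 28 + 31 + 30 + 31 + 30 + 31 + 31 + 30 + 31 + 30 + 31 + 31 + 29 + 31 + 30 + 31 + 30 + 31 + 31 + 30 + 31 + 30 + 31 + 15 = 984.
The subtraction is earlier − later, so the result is −984 → -984.

-984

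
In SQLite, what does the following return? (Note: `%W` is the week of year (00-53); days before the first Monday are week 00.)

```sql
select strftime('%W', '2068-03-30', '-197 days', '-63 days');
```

First apply '-197 days', '-63 days': 2068-03-30 → 2067-07-14.
2067-07-14 is a Thursday. SQLite's %W counts Mondays since the year started; the result is 28.

28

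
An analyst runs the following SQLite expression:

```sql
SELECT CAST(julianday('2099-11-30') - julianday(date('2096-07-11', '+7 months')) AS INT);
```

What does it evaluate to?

1022

Adding +7 months to 2096-07-11 gives 2097-02-11.
17 days remain in February 2097 after the 11th (28 − 11).
Full months from March 2097 through October 2099 contribute their day counts.
Then 30 days into November 2099.
Total: 17 + 31 + 30 + 31 + 30 + 31 + 31 + 30 + 31 + 30 + 31 + 31 + 28 + 31 + 30 + 31 + 30 + 31 + 31 + 30 + 31 + 30 + 31 + 31 + 28 + 31 + 30 + 31 + 30 + 31 + 31 + 30 + 31 + 30 = 1022.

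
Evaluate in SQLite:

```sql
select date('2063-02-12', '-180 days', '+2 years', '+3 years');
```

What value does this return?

Applying '-180 days' to 2063-02-12: counting 180 days back gives 2062-08-16.
Adding +2 years to 2062-08-16 gives 2064-08-16.
Adding +3 years to 2064-08-16 gives 2067-08-16.

2067-08-16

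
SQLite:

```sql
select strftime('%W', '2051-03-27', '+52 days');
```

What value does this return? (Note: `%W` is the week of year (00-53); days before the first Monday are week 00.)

20

First apply '+52 days': 2051-03-27 → 2051-05-18.
2051-05-18 is a Thursday. SQLite's %W counts Mondays since the year started; the result is 20.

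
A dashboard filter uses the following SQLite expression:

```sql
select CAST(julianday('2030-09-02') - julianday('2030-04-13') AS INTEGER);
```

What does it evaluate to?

17 days remain in April 2030 after the 13th (30 − 13).
May 2030: 31 days.
June 2030: 30 days.
July 2030: 31 days.
August 2030: 31 days.
Then 2 days into September 2030.
Total: 17 + 31 + 30 + 31 + 31 + 2 = 142.

142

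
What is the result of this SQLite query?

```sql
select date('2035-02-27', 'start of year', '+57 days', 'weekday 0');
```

`start of year` rewinds 2035-02-27 to 2035-01-01.
Applying '+57 days' to 2035-01-01: counting 57 days forward gives 2035-02-27.
`weekday 0` advances to the next Sunday; 2035-02-27 is a Tuesday, so it moves forward to 2035-03-04.

2035-03-04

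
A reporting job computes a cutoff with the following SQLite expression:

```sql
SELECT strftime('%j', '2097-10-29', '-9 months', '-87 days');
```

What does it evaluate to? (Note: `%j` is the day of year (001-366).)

308

First apply '-9 months', '-87 days': 2097-10-29 → 2096-11-03.
Day-of-year for 2096-11-03: days since 2096-01-01 inclusive = 308, zero-padded to 308.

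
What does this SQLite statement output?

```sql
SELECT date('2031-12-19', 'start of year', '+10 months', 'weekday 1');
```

`start of year` rewinds 2031-12-19 to 2031-01-01.
Adding +10 months to 2031-01-01 gives 2031-11-01.
`weekday 1` advances to the next Monday; 2031-11-01 is a Saturday, so it moves forward to 2031-11-03.

2031-11-03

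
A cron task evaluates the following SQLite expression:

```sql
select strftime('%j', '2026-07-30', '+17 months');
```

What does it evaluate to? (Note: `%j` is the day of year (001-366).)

First apply '+17 months': 2026-07-30 → 2027-12-30.
Day-of-year for 2027-12-30: days since 2027-01-01 inclusive = 364, zero-padded to 364.

364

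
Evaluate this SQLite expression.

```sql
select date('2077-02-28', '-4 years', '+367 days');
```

2074-03-02

Adding -4 years to 2077-02-28 gives 2073-02-28.
Applying '+367 days' to 2073-02-28: counting 367 days forward gives 2074-03-02.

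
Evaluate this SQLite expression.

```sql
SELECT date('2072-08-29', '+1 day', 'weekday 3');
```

Advancing 1 more day within August lands on 2072-08-30.
`weekday 3` advances to the next Wednesday; 2072-08-30 is a Tuesday, so it moves forward to 2072-08-31.

2072-08-31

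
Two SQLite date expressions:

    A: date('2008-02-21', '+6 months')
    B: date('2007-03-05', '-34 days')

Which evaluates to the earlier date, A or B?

B

A = 2008-08-21.
B = 2007-01-30.
B is earlier.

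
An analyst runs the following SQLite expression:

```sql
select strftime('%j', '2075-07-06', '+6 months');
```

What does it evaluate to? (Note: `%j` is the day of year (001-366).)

006

First apply '+6 months': 2075-07-06 → 2076-01-06.
Day-of-year for 2076-01-06: days since 2076-01-01 inclusive = 6, zero-padded to 006.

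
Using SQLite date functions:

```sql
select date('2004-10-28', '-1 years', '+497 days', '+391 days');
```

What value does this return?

2006-04-03

Adding -1 year to 2004-10-28 gives 2003-10-28.
Applying '+497 days' to 2003-10-28: counting 497 days forward gives 2005-03-08.
Applying '+391 days' to 2005-03-08: counting 391 days forward gives 2006-04-03.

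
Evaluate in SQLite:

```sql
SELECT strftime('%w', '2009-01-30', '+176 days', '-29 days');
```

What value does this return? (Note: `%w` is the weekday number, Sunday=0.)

5

First apply '+176 days', '-29 days': 2009-01-30 → 2009-06-26.
2009-06-26 is a Friday; with Sunday=0 that is 5.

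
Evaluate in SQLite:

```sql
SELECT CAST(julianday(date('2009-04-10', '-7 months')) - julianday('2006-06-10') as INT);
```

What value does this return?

Adding -7 months to 2009-04-10 gives 2008-09-10.
20 days remain in June 2006 after the 10th (30 − 10).
Full months from July 2006 through August 2008 contribute their day counts.
Then 10 days into September 2008.
Total: 20 + 31 + 31 + 30 + 31 + 30 + 31 + 31 + 28 + 31 + 30 + 31 + 30 + 31 + 31 + 30 + 31 + 30 + 31 + 31 + 29 + 31 + 30 + 31 + 30 + 31 + 31 + 10 = 823.

823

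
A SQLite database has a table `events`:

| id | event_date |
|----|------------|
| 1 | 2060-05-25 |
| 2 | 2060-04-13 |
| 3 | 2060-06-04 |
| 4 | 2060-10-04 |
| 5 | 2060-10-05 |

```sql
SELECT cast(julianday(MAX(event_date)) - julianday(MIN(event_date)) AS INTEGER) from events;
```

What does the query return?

MIN = 2060-04-13, MAX = 2060-10-05.
17 days remain in April 2060 after the 13th (30 − 13).
May 2060: 31 days.
June 2060: 30 days.
July 2060: 31 days.
August 2060: 31 days.
September 2060: 30 days.
Then 5 days into October 2060.
Total: 17 + 31 + 30 + 31 + 31 + 30 + 5 = 175.

175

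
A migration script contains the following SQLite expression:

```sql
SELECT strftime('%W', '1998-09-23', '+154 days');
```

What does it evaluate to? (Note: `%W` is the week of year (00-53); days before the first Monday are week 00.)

08

First apply '+154 days': 1998-09-23 → 1999-02-24.
1999-02-24 is a Wednesday. SQLite's %W counts Mondays since the year started; the result is 08.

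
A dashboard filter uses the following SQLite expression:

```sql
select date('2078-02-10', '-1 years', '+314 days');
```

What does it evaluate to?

2077-12-21

Adding -1 year to 2078-02-10 gives 2077-02-10.
Applying '+314 days' to 2077-02-10: counting 314 days forward gives 2077-12-21.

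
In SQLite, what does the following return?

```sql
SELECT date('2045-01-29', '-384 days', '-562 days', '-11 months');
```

2041-07-28

Applying '-384 days' to 2045-01-29: counting 384 days back gives 2044-01-11.
Applying '-562 days' to 2044-01-11: counting 562 days back gives 2042-06-28.
Adding -11 months to 2042-06-28 gives 2041-07-28.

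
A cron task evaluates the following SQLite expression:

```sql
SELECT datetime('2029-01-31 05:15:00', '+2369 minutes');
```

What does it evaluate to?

2369 minutes = 39h 29m; +2369 minutes from 2029-01-31 05:15:00 is 2029-02-01 20:44:00 (crosses midnight).

2029-02-01 20:44:00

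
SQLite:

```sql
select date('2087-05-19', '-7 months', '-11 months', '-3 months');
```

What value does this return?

Adding -7 months to 2087-05-19 gives 2086-10-19.
Adding -11 months to 2086-10-19 gives 2085-11-19.
Adding -3 months to 2085-11-19 gives 2085-08-19.

2085-08-19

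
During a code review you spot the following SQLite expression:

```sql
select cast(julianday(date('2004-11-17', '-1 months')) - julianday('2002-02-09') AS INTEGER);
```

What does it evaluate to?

Adding -1 month to 2004-11-17 gives 2004-10-17.
19 days remain in February 2002 after the 9th (28 − 9).
Full months from March 2002 through September 2004 contribute their day counts.
Then 17 days into October 2004.
Total: 19 + 31 + 30 + 31 + 30 + 31 + 31 + 30 + 31 + 30 + 31 + 31 + 28 + 31 + 30 + 31 + 30 + 31 + 31 + 30 + 31 + 30 + 31 + 31 + 29 + 31 + 30 + 31 + 30 + 31 + 31 + 30 + 17 = 981.

981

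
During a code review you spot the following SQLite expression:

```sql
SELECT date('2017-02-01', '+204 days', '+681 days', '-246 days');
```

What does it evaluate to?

Applying '+204 days' to 2017-02-01: counting 204 days forward gives 2017-08-24.
Applying '+681 days' to 2017-08-24: counting 681 days forward gives 2019-07-06.
Applying '-246 days' to 2019-07-06: counting 246 days back gives 2018-11-02.

2018-11-02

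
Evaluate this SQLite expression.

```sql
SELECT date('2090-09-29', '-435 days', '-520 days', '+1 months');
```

Applying '-435 days' to 2090-09-29: counting 435 days back gives 2089-07-21.
Applying '-520 days' to 2089-07-21: counting 520 days back gives 2088-02-17.
Adding +1 month to 2088-02-17 gives 2088-03-17.

2088-03-17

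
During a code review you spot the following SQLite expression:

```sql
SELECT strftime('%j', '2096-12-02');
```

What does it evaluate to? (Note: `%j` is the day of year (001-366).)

337

Day-of-year for 2096-12-02: days since 2096-01-01 inclusive = 337, zero-padded to 337.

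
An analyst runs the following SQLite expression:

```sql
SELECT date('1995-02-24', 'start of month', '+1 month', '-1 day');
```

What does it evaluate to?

`start of month` rewinds 1995-02-24 to 1995-02-01.
Adding +1 month to 1995-02-01 gives 1995-03-01.
Going back 1 day from 1995-03-01 reaches 1995-02-28 (last day of February, 28 days).

1995-02-28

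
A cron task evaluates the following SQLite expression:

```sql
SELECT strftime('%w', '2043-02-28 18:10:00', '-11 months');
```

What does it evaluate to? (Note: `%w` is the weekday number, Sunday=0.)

First apply '-11 months': 2043-02-28 18:10:00 → 2042-03-28 18:10:00.
2042-03-28 is a Friday; with Sunday=0 that is 5.

5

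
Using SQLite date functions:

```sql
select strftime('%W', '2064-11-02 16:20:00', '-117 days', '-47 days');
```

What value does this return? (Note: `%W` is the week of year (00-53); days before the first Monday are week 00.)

First apply '-117 days', '-47 days': 2064-11-02 16:20:00 → 2064-05-22 16:20:00.
2064-05-22 is a Thursday. SQLite's %W counts Mondays since the year started; the result is 20.

20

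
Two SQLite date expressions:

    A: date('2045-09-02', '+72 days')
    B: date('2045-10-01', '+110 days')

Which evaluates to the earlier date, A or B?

A = 2045-11-13.
B = 2046-01-19.
A is earlier.

A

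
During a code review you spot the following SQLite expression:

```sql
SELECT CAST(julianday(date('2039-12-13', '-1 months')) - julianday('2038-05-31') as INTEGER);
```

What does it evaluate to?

531

Adding -1 month to 2039-12-13 gives 2039-11-13.
0 days remain in May 2038 after the 31st (31 − 31).
Full months from June 2038 through October 2039 contribute their day counts.
Then 13 days into November 2039.
Total: 0 + 30 + 31 + 31 + 30 + 31 + 30 + 31 + 31 + 28 + 31 + 30 + 31 + 30 + 31 + 31 + 30 + 31 + 13 = 531.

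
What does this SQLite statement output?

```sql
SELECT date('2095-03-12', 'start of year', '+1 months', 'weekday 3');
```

2095-02-02

`start of year` rewinds 2095-03-12 to 2095-01-01.
Adding +1 month to 2095-01-01 gives 2095-02-01.
`weekday 3` advances to the next Wednesday; 2095-02-01 is a Tuesday, so it moves forward to 2095-02-02.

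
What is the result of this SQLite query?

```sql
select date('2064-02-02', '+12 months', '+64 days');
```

Adding +12 months to 2064-02-02 gives 2065-02-02.
Applying '+64 days' to 2065-02-02: counting 64 days forward gives 2065-04-07.

2065-04-07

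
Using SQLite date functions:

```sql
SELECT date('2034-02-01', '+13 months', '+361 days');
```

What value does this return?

Adding +13 months to 2034-02-01 gives 2035-03-01.
Applying '+361 days' to 2035-03-01: counting 361 days forward gives 2036-02-25.

2036-02-25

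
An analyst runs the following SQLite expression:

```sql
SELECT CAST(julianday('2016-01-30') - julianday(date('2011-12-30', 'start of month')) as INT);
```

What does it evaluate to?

`start of month` rewinds 2011-12-30 to 2011-12-01.
30 days remain in December 2011 after the 1st (31 − 1).
Full months from January 2012 through December 2015 contribute their day counts.
Then 30 days into January 2016.
Total: 30 + 31 + 29 + 31 + 30 + 31 + 30 + 31 + 31 + 30 + 31 + 30 + 31 + 31 + 28 + 31 + 30 + 31 + 30 + 31 + 31 + 30 + 31 + 30 + 31 + 31 + 28 + 31 + 30 + 31 + 30 + 31 + 31 + 30 + 31 + 30 + 31 + 31 + 28 + 31 + 30 + 31 + 30 + 31 + 31 + 30 + 31 + 30 + 31 + 30 = 1521.

1521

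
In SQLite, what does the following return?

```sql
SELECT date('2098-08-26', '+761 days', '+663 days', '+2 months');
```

2102-09-21

Applying '+761 days' to 2098-08-26: counting 761 days forward gives 2100-09-26.
Applying '+663 days' to 2100-09-26: counting 663 days forward gives 2102-07-21.
Adding +2 months to 2102-07-21 gives 2102-09-21.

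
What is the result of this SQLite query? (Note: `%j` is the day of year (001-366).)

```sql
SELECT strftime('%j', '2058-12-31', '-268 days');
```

First apply '-268 days': 2058-12-31 → 2058-04-07.
Day-of-year for 2058-04-07: days since 2058-01-01 inclusive = 97, zero-padded to 097.

097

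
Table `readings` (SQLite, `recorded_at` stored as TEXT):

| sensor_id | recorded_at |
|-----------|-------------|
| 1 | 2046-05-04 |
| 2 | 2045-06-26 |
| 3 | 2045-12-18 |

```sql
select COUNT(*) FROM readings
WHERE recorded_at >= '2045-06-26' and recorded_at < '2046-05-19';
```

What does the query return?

Rows in [2045-06-26, 2046-05-19): 2046-05-04, 2045-06-26, 2045-12-18 → 3 rows.

3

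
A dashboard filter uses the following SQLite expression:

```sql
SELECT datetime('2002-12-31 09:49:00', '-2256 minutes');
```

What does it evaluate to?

2002-12-29 20:13:00

2256 minutes = 37h 36m; -2256 minutes from 2002-12-31 09:49:00 is 2002-12-29 20:13:00 (crosses midnight).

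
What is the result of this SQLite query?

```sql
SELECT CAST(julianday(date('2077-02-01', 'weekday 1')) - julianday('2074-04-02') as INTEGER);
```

1036

`weekday 1` advances to the next Monday; 2077-02-01 is already a Monday, so it stays at 2077-02-01.
28 days remain in April 2074 after the 2nd (30 − 2).
Full months from May 2074 through January 2077 contribute their day counts.
Then 1 day into February 2077.
Total: 28 + 31 + 30 + 31 + 31 + 30 + 31 + 30 + 31 + 31 + 28 + 31 + 30 + 31 + 30 + 31 + 31 + 30 + 31 + 30 + 31 + 31 + 29 + 31 + 30 + 31 + 30 + 31 + 31 + 30 + 31 + 30 + 31 + 31 + 1 = 1036.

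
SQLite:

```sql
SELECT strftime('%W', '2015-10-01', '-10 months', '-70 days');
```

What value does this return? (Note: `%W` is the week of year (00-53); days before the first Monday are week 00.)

38

First apply '-10 months', '-70 days': 2015-10-01 → 2014-09-22.
2014-09-22 is a Monday. SQLite's %W counts Mondays since the year started; the result is 38.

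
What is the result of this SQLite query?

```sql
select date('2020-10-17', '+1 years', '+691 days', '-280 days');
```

Adding +1 year to 2020-10-17 gives 2021-10-17.
Applying '+691 days' to 2021-10-17: counting 691 days forward gives 2023-09-08.
Applying '-280 days' to 2023-09-08: counting 280 days back gives 2022-12-02.

2022-12-02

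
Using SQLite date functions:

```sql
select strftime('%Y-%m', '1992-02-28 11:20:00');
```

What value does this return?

1992-02

`%Y-%m` extracts the year-month: 1992-02.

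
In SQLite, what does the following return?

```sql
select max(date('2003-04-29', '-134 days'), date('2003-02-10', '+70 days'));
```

date('2003-04-29', '-134 days') → 2002-12-16.
date('2003-02-10', '+70 days') → 2003-04-21.
Later of the two is 2003-04-21.

2003-04-21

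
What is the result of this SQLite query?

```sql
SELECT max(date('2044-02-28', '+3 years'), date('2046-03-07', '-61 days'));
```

2047-02-28

date('2044-02-28', '+3 years') → 2047-02-28.
date('2046-03-07', '-61 days') → 2046-01-05.
Later of the two is 2047-02-28.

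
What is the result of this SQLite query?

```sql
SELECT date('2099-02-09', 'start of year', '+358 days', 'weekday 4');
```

2099-12-31

`start of year` rewinds 2099-02-09 to 2099-01-01.
Applying '+358 days' to 2099-01-01: counting 358 days forward gives 2099-12-25.
`weekday 4` advances to the next Thursday; 2099-12-25 is a Friday, so it moves forward to 2099-12-31.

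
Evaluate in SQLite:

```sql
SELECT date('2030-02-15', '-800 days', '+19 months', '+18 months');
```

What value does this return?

Applying '-800 days' to 2030-02-15: counting 800 days back gives 2027-12-08.
Adding +19 months to 2027-12-08 gives 2029-07-08.
Adding +18 months to 2029-07-08 gives 2031-01-08.

2031-01-08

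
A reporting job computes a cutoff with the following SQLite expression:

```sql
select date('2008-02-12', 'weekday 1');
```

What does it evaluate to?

`weekday 1` advances to the next Monday; 2008-02-12 is a Tuesday, so it moves forward to 2008-02-18.

2008-02-18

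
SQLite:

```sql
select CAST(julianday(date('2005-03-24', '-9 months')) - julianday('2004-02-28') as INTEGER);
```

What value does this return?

117

Adding -9 months to 2005-03-24 gives 2004-06-24.
1 day remains in February 2004 after the 28th (29 − 28).
March 2004: 31 days.
April 2004: 30 days.
May 2004: 31 days.
Then 24 days into June 2004.
Total: 1 + 31 + 30 + 31 + 24 = 117.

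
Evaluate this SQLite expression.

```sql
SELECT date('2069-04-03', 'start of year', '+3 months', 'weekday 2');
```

2069-04-02

`start of year` rewinds 2069-04-03 to 2069-01-01.
Adding +3 months to 2069-01-01 gives 2069-04-01.
`weekday 2` advances to the next Tuesday; 2069-04-01 is a Monday, so it moves forward to 2069-04-02.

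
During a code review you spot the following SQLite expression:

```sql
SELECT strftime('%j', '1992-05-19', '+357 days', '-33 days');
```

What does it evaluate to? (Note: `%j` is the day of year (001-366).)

First apply '+357 days', '-33 days': 1992-05-19 → 1993-04-08.
Day-of-year for 1993-04-08: days since 1993-01-01 inclusive = 98, zero-padded to 098.

098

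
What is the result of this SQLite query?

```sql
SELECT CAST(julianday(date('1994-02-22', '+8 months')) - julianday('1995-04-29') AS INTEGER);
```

-189

Adding +8 months to 1994-02-22 gives 1994-10-22.
9 days remain in October 1994 after the 22nd (31 − 22).
November 1994: 30 days.
December 1994: 31 days.
January 1995: 31 days.
February 1995: 28 days.
March 1995: 31 days.
Then 29 days into April 1995.
Total: 9 + 30 + 31 + 31 + 28 + 31 + 29 = 189.
The subtraction is earlier − later, so the result is −189 → -189.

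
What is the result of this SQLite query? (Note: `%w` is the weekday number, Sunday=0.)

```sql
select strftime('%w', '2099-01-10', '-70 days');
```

6

First apply '-70 days': 2099-01-10 → 2098-11-01.
2098-11-01 is a Saturday; with Sunday=0 that is 6.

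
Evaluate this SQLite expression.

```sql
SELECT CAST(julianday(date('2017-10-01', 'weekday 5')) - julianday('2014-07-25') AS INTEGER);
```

1169

`weekday 5` advances to the next Friday; 2017-10-01 is a Sunday, so it moves forward to 2017-10-06.
6 days remain in July 2014 after the 25th (31 − 25).
Full months from August 2014 through September 2017 contribute their day counts.
Then 6 days into October 2017.
Total: 6 + 31 + 30 + 31 + 30 + 31 + 31 + 28 + 31 + 30 + 31 + 30 + 31 + 31 + 30 + 31 + 30 + 31 + 31 + 29 + 31 + 30 + 31 + 30 + 31 + 31 + 30 + 31 + 30 + 31 + 31 + 28 + 31 + 30 + 31 + 30 + 31 + 31 + 30 + 6 = 1169.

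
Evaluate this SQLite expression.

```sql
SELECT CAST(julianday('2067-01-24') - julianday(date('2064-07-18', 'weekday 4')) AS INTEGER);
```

`weekday 4` advances to the next Thursday; 2064-07-18 is a Friday, so it moves forward to 2064-07-24.
7 days remain in July 2064 after the 24th (31 − 24).
Full months from August 2064 through December 2066 contribute their day counts.
Then 24 days into January 2067.
Total: 7 + 31 + 30 + 31 + 30 + 31 + 31 + 28 + 31 + 30 + 31 + 30 + 31 + 31 + 30 + 31 + 30 + 31 + 31 + 28 + 31 + 30 + 31 + 30 + 31 + 31 + 30 + 31 + 30 + 31 + 24 = 914.

914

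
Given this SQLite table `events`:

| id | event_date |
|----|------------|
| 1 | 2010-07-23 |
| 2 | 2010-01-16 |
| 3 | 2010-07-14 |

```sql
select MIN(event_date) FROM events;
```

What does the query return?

MIN over {2010-01-16, 2010-07-14, 2010-07-23}.

2010-01-16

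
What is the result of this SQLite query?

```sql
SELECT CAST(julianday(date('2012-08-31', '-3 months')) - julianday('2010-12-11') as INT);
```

537

Adding -3 months to 2012-08-31 gives 2012-05-31.
20 days remain in December 2010 after the 11th (31 − 11).
Full months from January 2011 through April 2012 contribute their day counts.
Then 31 days into May 2012.
Total: 20 + 31 + 28 + 31 + 30 + 31 + 30 + 31 + 31 + 30 + 31 + 30 + 31 + 31 + 29 + 31 + 30 + 31 = 537.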